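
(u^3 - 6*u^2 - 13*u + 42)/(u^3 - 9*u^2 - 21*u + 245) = (u^2 + u - 6)/(u^2 - 2*u - 35)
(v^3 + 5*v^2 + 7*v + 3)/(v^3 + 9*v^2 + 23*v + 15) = (v + 1)/(v + 5)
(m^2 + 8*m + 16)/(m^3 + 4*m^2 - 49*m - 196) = (m + 4)/(m^2 - 49)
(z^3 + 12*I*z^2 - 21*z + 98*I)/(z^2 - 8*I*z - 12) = (z^2 + 14*I*z - 49)/(z - 6*I)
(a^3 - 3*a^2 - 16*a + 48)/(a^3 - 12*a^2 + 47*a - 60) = (a + 4)/(a - 5)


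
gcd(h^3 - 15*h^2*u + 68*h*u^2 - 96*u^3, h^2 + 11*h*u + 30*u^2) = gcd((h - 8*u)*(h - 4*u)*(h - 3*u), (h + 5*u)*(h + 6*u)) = 1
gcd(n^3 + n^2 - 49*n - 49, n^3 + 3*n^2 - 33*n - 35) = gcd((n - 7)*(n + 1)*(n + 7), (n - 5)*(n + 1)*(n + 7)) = n^2 + 8*n + 7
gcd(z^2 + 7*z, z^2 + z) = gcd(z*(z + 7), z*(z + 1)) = z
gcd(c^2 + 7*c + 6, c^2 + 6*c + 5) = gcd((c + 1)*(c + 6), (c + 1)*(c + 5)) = c + 1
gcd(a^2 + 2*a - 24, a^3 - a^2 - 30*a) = 1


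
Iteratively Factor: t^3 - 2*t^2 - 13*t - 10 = (t + 1)*(t^2 - 3*t - 10) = (t - 5)*(t + 1)*(t + 2)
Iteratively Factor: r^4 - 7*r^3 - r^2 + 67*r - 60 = (r - 5)*(r^3 - 2*r^2 - 11*r + 12) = (r - 5)*(r + 3)*(r^2 - 5*r + 4) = (r - 5)*(r - 1)*(r + 3)*(r - 4)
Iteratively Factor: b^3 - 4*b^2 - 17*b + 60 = (b - 3)*(b^2 - b - 20) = (b - 3)*(b + 4)*(b - 5)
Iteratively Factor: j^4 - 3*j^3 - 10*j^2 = (j + 2)*(j^3 - 5*j^2) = j*(j + 2)*(j^2 - 5*j) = j*(j - 5)*(j + 2)*(j)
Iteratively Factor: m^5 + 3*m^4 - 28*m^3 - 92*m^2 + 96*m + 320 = (m + 4)*(m^4 - m^3 - 24*m^2 + 4*m + 80) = (m - 2)*(m + 4)*(m^3 + m^2 - 22*m - 40) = (m - 2)*(m + 2)*(m + 4)*(m^2 - m - 20) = (m - 5)*(m - 2)*(m + 2)*(m + 4)*(m + 4)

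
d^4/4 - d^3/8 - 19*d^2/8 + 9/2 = (d/4 + 1/2)*(d - 3)*(d - 3/2)*(d + 2)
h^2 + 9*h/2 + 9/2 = (h + 3/2)*(h + 3)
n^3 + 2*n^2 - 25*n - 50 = (n - 5)*(n + 2)*(n + 5)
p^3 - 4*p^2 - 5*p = p*(p - 5)*(p + 1)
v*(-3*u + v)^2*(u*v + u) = 9*u^3*v^2 + 9*u^3*v - 6*u^2*v^3 - 6*u^2*v^2 + u*v^4 + u*v^3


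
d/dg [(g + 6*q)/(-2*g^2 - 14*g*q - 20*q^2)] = (-g^2 - 7*g*q - 10*q^2 + (g + 6*q)*(2*g + 7*q))/(2*(g^2 + 7*g*q + 10*q^2)^2)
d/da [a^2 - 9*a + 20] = 2*a - 9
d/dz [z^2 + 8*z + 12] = 2*z + 8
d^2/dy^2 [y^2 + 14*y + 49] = 2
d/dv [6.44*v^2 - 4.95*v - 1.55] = 12.88*v - 4.95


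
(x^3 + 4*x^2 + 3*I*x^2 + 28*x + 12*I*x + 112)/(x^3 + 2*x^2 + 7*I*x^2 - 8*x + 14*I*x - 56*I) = (x - 4*I)/(x - 2)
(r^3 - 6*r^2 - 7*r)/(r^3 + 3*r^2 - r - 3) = r*(r - 7)/(r^2 + 2*r - 3)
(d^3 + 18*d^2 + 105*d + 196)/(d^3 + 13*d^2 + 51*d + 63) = (d^2 + 11*d + 28)/(d^2 + 6*d + 9)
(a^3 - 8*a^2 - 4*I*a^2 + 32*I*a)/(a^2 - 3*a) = (a^2 - 8*a - 4*I*a + 32*I)/(a - 3)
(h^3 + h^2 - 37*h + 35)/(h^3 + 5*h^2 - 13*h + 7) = (h - 5)/(h - 1)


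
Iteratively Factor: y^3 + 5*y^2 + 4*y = (y)*(y^2 + 5*y + 4) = y*(y + 1)*(y + 4)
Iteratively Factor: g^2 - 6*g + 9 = (g - 3)*(g - 3)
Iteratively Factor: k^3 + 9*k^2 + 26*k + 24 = (k + 4)*(k^2 + 5*k + 6) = (k + 2)*(k + 4)*(k + 3)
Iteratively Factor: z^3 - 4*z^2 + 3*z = (z - 3)*(z^2 - z) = (z - 3)*(z - 1)*(z)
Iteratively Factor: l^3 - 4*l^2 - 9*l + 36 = (l - 4)*(l^2 - 9) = (l - 4)*(l - 3)*(l + 3)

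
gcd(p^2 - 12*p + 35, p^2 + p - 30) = p - 5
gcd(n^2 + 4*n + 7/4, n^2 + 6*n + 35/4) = n + 7/2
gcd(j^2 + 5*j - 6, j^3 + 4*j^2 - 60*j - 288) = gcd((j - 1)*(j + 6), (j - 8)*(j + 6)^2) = j + 6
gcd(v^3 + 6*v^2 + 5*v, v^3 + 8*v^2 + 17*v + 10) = v^2 + 6*v + 5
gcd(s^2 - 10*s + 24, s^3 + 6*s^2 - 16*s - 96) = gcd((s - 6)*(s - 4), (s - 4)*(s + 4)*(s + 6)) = s - 4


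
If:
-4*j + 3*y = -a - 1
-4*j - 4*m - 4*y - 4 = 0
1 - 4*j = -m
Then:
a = -19*y/5 - 1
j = -y/5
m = -4*y/5 - 1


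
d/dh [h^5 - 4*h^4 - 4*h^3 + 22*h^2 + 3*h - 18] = 5*h^4 - 16*h^3 - 12*h^2 + 44*h + 3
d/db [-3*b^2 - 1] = -6*b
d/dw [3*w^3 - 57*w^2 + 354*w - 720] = 9*w^2 - 114*w + 354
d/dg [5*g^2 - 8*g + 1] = 10*g - 8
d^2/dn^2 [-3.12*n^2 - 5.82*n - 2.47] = -6.24000000000000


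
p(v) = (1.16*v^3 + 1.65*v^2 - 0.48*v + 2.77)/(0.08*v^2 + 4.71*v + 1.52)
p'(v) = (-0.16*v - 4.71)*(1.16*v^3 + 1.65*v^2 - 0.48*v + 2.77)/(0.08*v^2 + 4.71*v + 1.52)^2 + (3.48*v^2 + 3.3*v - 0.48)/(0.08*v^2 + 4.71*v + 1.52) = (0.0928*v^4 + 10.9272*v^3 + 13.0995*v^2 + 4.5728*v - 13.7763)/(0.0064*v^4 + 0.7536*v^3 + 22.4273*v^2 + 14.3184*v + 2.3104)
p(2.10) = 1.68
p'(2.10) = 1.13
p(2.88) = 2.72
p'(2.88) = 1.51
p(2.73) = 2.49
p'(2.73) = 1.44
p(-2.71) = 0.65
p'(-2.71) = -1.25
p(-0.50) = -4.02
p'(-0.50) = -21.30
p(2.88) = 2.72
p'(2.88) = 1.51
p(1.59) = 1.18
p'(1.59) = 0.84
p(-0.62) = -2.50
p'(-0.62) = -7.55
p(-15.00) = 69.11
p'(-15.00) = -11.21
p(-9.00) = 20.50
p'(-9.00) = -5.37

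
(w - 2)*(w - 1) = w^2 - 3*w + 2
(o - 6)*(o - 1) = o^2 - 7*o + 6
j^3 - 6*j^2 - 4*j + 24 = (j - 6)*(j - 2)*(j + 2)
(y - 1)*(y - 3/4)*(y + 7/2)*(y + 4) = y^4 + 23*y^3/4 + 13*y^2/8 - 151*y/8 + 21/2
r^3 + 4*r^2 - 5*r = r*(r - 1)*(r + 5)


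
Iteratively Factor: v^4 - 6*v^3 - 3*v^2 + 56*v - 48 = (v + 3)*(v^3 - 9*v^2 + 24*v - 16) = (v - 1)*(v + 3)*(v^2 - 8*v + 16) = (v - 4)*(v - 1)*(v + 3)*(v - 4)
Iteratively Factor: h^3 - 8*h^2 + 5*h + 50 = (h + 2)*(h^2 - 10*h + 25) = (h - 5)*(h + 2)*(h - 5)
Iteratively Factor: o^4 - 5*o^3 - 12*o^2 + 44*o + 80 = (o - 5)*(o^3 - 12*o - 16) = (o - 5)*(o - 4)*(o^2 + 4*o + 4) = (o - 5)*(o - 4)*(o + 2)*(o + 2)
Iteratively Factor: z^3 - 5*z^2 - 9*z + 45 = (z - 3)*(z^2 - 2*z - 15) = (z - 5)*(z - 3)*(z + 3)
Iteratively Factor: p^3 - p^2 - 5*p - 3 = (p - 3)*(p^2 + 2*p + 1) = (p - 3)*(p + 1)*(p + 1)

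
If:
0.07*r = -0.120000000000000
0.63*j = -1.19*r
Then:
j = 3.24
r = -1.71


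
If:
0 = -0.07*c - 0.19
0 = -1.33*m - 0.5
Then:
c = -2.71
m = -0.38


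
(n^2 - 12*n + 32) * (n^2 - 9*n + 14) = n^4 - 21*n^3 + 154*n^2 - 456*n + 448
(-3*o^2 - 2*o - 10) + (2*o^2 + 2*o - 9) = -o^2 - 19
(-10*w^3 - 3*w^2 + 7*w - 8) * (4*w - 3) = -40*w^4 + 18*w^3 + 37*w^2 - 53*w + 24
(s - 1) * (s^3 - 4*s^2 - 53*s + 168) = s^4 - 5*s^3 - 49*s^2 + 221*s - 168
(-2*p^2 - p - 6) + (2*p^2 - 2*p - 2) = -3*p - 8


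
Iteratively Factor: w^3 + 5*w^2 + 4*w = (w + 4)*(w^2 + w) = w*(w + 4)*(w + 1)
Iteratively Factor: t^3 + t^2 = (t)*(t^2 + t) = t*(t + 1)*(t)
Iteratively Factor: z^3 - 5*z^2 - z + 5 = (z - 1)*(z^2 - 4*z - 5) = (z - 1)*(z + 1)*(z - 5)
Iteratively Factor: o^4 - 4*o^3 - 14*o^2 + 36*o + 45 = (o - 3)*(o^3 - o^2 - 17*o - 15) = (o - 3)*(o + 3)*(o^2 - 4*o - 5) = (o - 5)*(o - 3)*(o + 3)*(o + 1)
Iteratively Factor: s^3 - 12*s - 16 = (s + 2)*(s^2 - 2*s - 8) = (s - 4)*(s + 2)*(s + 2)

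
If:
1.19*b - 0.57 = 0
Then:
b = 0.48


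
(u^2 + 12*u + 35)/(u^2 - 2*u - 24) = (u^2 + 12*u + 35)/(u^2 - 2*u - 24)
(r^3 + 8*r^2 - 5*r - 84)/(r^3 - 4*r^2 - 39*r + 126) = (r^2 + 11*r + 28)/(r^2 - r - 42)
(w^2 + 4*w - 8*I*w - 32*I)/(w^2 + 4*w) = (w - 8*I)/w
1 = 1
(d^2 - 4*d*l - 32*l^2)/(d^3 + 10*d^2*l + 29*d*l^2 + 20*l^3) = (d - 8*l)/(d^2 + 6*d*l + 5*l^2)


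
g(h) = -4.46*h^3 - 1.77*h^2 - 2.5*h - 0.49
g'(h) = -13.38*h^2 - 3.54*h - 2.5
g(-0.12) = -0.21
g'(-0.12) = -2.27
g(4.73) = -523.89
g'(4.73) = -318.59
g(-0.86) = 3.19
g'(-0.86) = -9.35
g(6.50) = -1316.35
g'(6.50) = -590.82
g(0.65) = -4.09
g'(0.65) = -10.45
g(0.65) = -4.09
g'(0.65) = -10.45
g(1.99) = -47.62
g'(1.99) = -62.53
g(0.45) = -2.38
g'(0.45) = -6.80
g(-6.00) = 914.15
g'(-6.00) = -462.94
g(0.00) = -0.49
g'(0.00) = -2.50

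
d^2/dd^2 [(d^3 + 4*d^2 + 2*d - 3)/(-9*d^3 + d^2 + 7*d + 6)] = 2*(-333*d^6 - 675*d^5 + 432*d^4 - 1871*d^3 - 1260*d^2 + 477*d + 69)/(729*d^9 - 243*d^8 - 1674*d^7 - 1081*d^6 + 1626*d^5 + 2103*d^4 + 377*d^3 - 990*d^2 - 756*d - 216)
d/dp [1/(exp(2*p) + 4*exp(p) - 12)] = 2*(-exp(p) - 2)*exp(p)/(exp(2*p) + 4*exp(p) - 12)^2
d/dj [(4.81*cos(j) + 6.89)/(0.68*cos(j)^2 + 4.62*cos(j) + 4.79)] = (3.2708*cos(j)^2 + 9.3704*cos(j) + 8.7919)*sin(j)/(0.4624*cos(j)^4 + 6.2832*cos(j)^3 + 27.8588*cos(j)^2 + 44.2596*cos(j) + 22.9441)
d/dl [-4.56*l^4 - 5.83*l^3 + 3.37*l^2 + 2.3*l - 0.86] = -18.24*l^3 - 17.49*l^2 + 6.74*l + 2.3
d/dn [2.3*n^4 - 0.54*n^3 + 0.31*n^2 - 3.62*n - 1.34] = 9.2*n^3 - 1.62*n^2 + 0.62*n - 3.62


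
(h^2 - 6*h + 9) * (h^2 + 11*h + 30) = h^4 + 5*h^3 - 27*h^2 - 81*h + 270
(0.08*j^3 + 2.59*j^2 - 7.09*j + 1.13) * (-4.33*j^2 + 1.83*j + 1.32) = -0.3464*j^5 - 11.0683*j^4 + 35.545*j^3 - 14.4488*j^2 - 7.2909*j + 1.4916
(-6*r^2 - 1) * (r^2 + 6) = -6*r^4 - 37*r^2 - 6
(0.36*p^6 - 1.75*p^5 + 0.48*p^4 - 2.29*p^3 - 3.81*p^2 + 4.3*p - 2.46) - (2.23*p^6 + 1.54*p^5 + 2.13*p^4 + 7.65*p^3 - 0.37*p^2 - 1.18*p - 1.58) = -1.87*p^6 - 3.29*p^5 - 1.65*p^4 - 9.94*p^3 - 3.44*p^2 + 5.48*p - 0.88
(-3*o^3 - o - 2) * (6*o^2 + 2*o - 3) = -18*o^5 - 6*o^4 + 3*o^3 - 14*o^2 - o + 6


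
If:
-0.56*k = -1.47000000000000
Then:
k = 2.62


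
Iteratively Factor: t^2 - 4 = (t - 2)*(t + 2)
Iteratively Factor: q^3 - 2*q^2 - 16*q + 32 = (q - 4)*(q^2 + 2*q - 8) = (q - 4)*(q - 2)*(q + 4)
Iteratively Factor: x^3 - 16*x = (x - 4)*(x^2 + 4*x) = x*(x - 4)*(x + 4)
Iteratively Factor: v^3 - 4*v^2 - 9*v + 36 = (v - 4)*(v^2 - 9) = (v - 4)*(v + 3)*(v - 3)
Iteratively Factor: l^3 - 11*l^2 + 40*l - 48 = (l - 3)*(l^2 - 8*l + 16) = (l - 4)*(l - 3)*(l - 4)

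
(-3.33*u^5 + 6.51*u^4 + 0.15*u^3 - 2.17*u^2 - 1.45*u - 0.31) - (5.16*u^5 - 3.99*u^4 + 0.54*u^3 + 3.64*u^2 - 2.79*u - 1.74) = -8.49*u^5 + 10.5*u^4 - 0.39*u^3 - 5.81*u^2 + 1.34*u + 1.43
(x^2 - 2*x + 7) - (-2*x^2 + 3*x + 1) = 3*x^2 - 5*x + 6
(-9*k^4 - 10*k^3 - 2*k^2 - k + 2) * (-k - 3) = 9*k^5 + 37*k^4 + 32*k^3 + 7*k^2 + k - 6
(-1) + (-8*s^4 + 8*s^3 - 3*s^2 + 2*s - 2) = -8*s^4 + 8*s^3 - 3*s^2 + 2*s - 3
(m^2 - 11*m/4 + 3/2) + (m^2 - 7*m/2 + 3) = 2*m^2 - 25*m/4 + 9/2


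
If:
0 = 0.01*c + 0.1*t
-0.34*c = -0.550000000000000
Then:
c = 1.62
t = -0.16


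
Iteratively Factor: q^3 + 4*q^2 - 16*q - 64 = (q - 4)*(q^2 + 8*q + 16) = (q - 4)*(q + 4)*(q + 4)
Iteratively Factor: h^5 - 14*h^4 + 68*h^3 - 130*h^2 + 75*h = (h - 3)*(h^4 - 11*h^3 + 35*h^2 - 25*h) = h*(h - 3)*(h^3 - 11*h^2 + 35*h - 25) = h*(h - 3)*(h - 1)*(h^2 - 10*h + 25) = h*(h - 5)*(h - 3)*(h - 1)*(h - 5)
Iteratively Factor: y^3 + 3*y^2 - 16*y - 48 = (y + 4)*(y^2 - y - 12) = (y + 3)*(y + 4)*(y - 4)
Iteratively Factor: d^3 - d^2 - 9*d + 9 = (d + 3)*(d^2 - 4*d + 3) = (d - 1)*(d + 3)*(d - 3)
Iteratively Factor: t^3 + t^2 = (t)*(t^2 + t) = t^2*(t + 1)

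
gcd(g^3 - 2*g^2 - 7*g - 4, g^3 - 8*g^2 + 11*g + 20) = g^2 - 3*g - 4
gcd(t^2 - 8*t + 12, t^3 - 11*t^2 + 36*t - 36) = t^2 - 8*t + 12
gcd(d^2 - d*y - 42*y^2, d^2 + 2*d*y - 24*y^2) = d + 6*y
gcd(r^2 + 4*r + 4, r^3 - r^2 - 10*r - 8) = r + 2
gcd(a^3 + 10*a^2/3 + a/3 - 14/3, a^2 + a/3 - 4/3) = a - 1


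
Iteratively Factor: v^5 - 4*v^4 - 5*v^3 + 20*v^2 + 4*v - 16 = (v - 2)*(v^4 - 2*v^3 - 9*v^2 + 2*v + 8) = (v - 2)*(v + 2)*(v^3 - 4*v^2 - v + 4) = (v - 2)*(v + 1)*(v + 2)*(v^2 - 5*v + 4) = (v - 4)*(v - 2)*(v + 1)*(v + 2)*(v - 1)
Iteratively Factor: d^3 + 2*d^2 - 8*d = (d - 2)*(d^2 + 4*d) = d*(d - 2)*(d + 4)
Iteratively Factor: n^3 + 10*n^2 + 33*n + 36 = (n + 3)*(n^2 + 7*n + 12) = (n + 3)^2*(n + 4)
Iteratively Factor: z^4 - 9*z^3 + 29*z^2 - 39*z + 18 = (z - 2)*(z^3 - 7*z^2 + 15*z - 9) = (z - 2)*(z - 1)*(z^2 - 6*z + 9) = (z - 3)*(z - 2)*(z - 1)*(z - 3)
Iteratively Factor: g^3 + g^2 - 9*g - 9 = (g + 3)*(g^2 - 2*g - 3) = (g - 3)*(g + 3)*(g + 1)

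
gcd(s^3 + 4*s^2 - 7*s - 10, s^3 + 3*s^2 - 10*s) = s^2 + 3*s - 10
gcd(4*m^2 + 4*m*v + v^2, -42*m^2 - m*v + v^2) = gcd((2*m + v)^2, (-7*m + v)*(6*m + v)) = 1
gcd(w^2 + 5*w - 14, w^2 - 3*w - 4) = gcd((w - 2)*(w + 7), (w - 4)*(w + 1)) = 1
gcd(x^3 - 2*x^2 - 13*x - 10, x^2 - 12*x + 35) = x - 5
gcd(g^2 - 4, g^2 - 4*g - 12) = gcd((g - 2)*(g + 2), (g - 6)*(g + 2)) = g + 2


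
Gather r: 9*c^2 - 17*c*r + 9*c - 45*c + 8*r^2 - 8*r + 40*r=9*c^2 - 36*c + 8*r^2 + r*(32 - 17*c)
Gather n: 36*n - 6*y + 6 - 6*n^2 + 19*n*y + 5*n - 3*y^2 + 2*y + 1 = -6*n^2 + n*(19*y + 41) - 3*y^2 - 4*y + 7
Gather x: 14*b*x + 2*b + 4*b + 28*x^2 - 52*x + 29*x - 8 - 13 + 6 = 6*b + 28*x^2 + x*(14*b - 23) - 15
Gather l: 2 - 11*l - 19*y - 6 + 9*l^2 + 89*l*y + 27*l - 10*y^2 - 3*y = 9*l^2 + l*(89*y + 16) - 10*y^2 - 22*y - 4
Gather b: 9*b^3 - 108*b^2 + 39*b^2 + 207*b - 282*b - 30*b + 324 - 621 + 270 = 9*b^3 - 69*b^2 - 105*b - 27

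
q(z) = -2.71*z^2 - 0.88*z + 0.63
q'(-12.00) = 64.16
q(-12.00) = -379.05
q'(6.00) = -33.40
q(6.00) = -102.21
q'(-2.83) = 14.46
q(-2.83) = -18.58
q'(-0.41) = 1.34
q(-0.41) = 0.54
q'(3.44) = -19.52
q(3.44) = -34.47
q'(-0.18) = 0.10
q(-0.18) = 0.70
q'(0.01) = -0.93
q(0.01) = 0.62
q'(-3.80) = 19.72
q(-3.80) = -35.16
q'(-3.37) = 17.39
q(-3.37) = -27.18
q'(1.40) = -8.47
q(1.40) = -5.91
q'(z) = -5.42*z - 0.88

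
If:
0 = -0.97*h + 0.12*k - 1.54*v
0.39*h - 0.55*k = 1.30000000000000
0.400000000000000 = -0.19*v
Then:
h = 3.34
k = 0.01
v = -2.11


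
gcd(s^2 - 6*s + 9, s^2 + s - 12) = s - 3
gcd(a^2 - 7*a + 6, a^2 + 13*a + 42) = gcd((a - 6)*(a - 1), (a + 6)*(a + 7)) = 1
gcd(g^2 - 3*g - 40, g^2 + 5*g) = g + 5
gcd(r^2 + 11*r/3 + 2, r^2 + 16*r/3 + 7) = r + 3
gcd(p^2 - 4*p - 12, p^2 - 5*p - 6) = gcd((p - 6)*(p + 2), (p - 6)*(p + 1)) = p - 6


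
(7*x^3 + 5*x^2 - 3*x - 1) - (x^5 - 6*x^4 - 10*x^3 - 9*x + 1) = -x^5 + 6*x^4 + 17*x^3 + 5*x^2 + 6*x - 2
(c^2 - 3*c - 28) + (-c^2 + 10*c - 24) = 7*c - 52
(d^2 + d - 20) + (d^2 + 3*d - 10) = 2*d^2 + 4*d - 30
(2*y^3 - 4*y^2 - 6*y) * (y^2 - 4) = 2*y^5 - 4*y^4 - 14*y^3 + 16*y^2 + 24*y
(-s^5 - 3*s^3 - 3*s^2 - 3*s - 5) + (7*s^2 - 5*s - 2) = -s^5 - 3*s^3 + 4*s^2 - 8*s - 7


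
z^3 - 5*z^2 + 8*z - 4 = (z - 2)^2*(z - 1)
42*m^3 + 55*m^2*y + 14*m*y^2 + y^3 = (m + y)*(6*m + y)*(7*m + y)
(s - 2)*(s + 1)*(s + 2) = s^3 + s^2 - 4*s - 4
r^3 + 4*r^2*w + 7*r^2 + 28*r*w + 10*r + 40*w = (r + 2)*(r + 5)*(r + 4*w)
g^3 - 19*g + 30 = (g - 3)*(g - 2)*(g + 5)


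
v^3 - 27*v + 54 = (v - 3)^2*(v + 6)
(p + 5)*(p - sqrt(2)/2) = p^2 - sqrt(2)*p/2 + 5*p - 5*sqrt(2)/2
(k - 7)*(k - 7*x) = k^2 - 7*k*x - 7*k + 49*x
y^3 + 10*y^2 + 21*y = y*(y + 3)*(y + 7)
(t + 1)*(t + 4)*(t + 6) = t^3 + 11*t^2 + 34*t + 24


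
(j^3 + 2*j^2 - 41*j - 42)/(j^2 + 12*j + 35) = (j^2 - 5*j - 6)/(j + 5)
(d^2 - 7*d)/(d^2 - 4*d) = (d - 7)/(d - 4)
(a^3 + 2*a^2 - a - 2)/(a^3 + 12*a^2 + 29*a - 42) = (a^2 + 3*a + 2)/(a^2 + 13*a + 42)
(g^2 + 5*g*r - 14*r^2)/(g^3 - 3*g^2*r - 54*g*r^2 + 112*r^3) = 1/(g - 8*r)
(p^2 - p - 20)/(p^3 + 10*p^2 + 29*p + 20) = (p - 5)/(p^2 + 6*p + 5)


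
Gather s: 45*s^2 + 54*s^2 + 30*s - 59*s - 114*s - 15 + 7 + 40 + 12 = 99*s^2 - 143*s + 44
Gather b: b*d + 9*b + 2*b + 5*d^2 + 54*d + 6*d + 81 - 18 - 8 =b*(d + 11) + 5*d^2 + 60*d + 55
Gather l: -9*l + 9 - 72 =-9*l - 63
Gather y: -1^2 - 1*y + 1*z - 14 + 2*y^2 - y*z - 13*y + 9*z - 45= 2*y^2 + y*(-z - 14) + 10*z - 60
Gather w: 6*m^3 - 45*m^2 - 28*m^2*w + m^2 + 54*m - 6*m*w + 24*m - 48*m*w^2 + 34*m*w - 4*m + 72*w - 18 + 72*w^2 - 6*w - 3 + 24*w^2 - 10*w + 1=6*m^3 - 44*m^2 + 74*m + w^2*(96 - 48*m) + w*(-28*m^2 + 28*m + 56) - 20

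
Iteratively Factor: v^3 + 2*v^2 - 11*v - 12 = (v + 4)*(v^2 - 2*v - 3) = (v + 1)*(v + 4)*(v - 3)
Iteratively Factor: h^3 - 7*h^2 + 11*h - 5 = (h - 1)*(h^2 - 6*h + 5) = (h - 1)^2*(h - 5)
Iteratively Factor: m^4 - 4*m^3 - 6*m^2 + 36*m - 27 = (m - 3)*(m^3 - m^2 - 9*m + 9) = (m - 3)^2*(m^2 + 2*m - 3) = (m - 3)^2*(m + 3)*(m - 1)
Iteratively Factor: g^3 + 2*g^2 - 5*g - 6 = (g + 1)*(g^2 + g - 6) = (g + 1)*(g + 3)*(g - 2)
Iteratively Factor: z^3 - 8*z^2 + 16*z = (z - 4)*(z^2 - 4*z) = (z - 4)^2*(z)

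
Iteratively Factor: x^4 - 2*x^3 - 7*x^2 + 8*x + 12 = (x - 2)*(x^3 - 7*x - 6) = (x - 3)*(x - 2)*(x^2 + 3*x + 2) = (x - 3)*(x - 2)*(x + 2)*(x + 1)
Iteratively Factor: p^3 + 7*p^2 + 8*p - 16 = (p + 4)*(p^2 + 3*p - 4) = (p + 4)^2*(p - 1)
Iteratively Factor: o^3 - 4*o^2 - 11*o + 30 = (o + 3)*(o^2 - 7*o + 10) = (o - 5)*(o + 3)*(o - 2)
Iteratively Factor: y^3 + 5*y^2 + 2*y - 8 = (y - 1)*(y^2 + 6*y + 8) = (y - 1)*(y + 4)*(y + 2)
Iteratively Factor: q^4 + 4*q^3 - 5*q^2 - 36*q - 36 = (q - 3)*(q^3 + 7*q^2 + 16*q + 12) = (q - 3)*(q + 3)*(q^2 + 4*q + 4) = (q - 3)*(q + 2)*(q + 3)*(q + 2)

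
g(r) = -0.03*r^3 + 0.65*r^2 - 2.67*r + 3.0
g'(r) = -0.09*r^2 + 1.3*r - 2.67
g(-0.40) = 4.17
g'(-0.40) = -3.20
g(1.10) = 0.81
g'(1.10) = -1.35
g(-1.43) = 8.24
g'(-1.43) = -4.71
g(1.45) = 0.40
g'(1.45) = -0.97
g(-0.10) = 3.27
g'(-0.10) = -2.80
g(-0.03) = 3.08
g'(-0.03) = -2.71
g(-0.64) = 4.98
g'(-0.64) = -3.54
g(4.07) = 0.88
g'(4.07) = 1.13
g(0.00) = 3.00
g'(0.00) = -2.67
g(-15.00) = 290.55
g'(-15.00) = -42.42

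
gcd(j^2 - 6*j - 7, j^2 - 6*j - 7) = j^2 - 6*j - 7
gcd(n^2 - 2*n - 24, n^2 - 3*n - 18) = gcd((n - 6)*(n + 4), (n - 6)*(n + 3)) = n - 6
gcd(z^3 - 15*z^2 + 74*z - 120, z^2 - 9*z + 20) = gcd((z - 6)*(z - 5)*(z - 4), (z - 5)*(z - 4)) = z^2 - 9*z + 20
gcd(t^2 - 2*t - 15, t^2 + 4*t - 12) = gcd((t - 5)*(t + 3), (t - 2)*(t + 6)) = 1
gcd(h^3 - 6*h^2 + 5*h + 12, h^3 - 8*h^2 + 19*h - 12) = h^2 - 7*h + 12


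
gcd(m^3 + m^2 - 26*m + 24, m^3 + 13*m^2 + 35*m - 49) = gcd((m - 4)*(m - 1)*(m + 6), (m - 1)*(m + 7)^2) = m - 1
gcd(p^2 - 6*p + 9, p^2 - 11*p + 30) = 1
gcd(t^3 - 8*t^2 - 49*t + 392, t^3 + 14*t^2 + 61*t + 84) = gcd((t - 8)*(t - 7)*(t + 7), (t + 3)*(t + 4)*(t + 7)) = t + 7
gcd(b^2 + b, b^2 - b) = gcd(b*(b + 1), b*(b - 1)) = b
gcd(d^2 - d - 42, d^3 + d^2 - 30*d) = d + 6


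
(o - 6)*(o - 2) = o^2 - 8*o + 12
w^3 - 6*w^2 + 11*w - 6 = (w - 3)*(w - 2)*(w - 1)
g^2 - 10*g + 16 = (g - 8)*(g - 2)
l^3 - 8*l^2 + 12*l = l*(l - 6)*(l - 2)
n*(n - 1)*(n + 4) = n^3 + 3*n^2 - 4*n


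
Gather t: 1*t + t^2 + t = t^2 + 2*t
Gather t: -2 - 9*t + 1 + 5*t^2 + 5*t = 5*t^2 - 4*t - 1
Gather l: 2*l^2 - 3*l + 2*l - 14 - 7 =2*l^2 - l - 21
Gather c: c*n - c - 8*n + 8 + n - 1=c*(n - 1) - 7*n + 7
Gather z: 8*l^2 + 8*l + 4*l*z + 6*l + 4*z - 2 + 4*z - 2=8*l^2 + 14*l + z*(4*l + 8) - 4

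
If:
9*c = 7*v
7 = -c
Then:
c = -7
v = -9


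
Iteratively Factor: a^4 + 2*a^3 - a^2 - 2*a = (a - 1)*(a^3 + 3*a^2 + 2*a) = a*(a - 1)*(a^2 + 3*a + 2) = a*(a - 1)*(a + 1)*(a + 2)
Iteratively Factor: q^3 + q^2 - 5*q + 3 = (q - 1)*(q^2 + 2*q - 3) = (q - 1)*(q + 3)*(q - 1)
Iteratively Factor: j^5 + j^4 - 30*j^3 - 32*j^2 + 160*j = (j - 2)*(j^4 + 3*j^3 - 24*j^2 - 80*j) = (j - 2)*(j + 4)*(j^3 - j^2 - 20*j) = j*(j - 2)*(j + 4)*(j^2 - j - 20) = j*(j - 2)*(j + 4)^2*(j - 5)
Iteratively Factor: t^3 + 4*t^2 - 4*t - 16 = (t + 4)*(t^2 - 4) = (t + 2)*(t + 4)*(t - 2)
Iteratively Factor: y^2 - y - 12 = (y - 4)*(y + 3)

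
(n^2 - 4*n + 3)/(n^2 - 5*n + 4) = (n - 3)/(n - 4)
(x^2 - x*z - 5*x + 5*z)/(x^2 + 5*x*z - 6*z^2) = (x - 5)/(x + 6*z)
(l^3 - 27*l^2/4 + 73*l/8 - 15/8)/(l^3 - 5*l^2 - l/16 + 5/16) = 2*(2*l - 3)/(4*l + 1)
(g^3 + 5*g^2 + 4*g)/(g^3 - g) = (g + 4)/(g - 1)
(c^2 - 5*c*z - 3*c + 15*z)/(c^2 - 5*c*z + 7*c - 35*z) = (c - 3)/(c + 7)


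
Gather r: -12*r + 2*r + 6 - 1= 5 - 10*r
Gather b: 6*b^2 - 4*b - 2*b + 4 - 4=6*b^2 - 6*b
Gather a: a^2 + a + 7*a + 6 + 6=a^2 + 8*a + 12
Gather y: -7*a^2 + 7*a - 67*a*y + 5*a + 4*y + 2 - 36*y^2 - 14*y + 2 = -7*a^2 + 12*a - 36*y^2 + y*(-67*a - 10) + 4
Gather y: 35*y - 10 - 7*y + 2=28*y - 8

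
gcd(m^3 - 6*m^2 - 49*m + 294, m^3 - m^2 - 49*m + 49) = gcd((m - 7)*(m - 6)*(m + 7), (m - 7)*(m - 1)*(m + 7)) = m^2 - 49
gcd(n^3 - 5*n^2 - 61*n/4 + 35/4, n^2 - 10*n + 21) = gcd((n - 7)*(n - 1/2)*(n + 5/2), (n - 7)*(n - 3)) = n - 7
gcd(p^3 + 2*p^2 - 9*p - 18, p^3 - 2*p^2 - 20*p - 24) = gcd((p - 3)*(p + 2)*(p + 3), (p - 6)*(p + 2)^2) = p + 2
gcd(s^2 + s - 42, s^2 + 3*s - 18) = 1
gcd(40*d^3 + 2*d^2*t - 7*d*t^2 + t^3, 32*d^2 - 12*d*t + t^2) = -4*d + t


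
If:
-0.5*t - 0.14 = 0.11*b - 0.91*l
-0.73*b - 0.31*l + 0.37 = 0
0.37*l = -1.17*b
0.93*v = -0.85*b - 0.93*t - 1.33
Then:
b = -1.48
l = 4.67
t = 8.55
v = -8.63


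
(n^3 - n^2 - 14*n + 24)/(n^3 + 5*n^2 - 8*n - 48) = (n - 2)/(n + 4)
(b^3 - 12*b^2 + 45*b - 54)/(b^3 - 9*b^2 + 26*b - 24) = (b^2 - 9*b + 18)/(b^2 - 6*b + 8)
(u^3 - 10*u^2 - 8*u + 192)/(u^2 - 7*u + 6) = (u^2 - 4*u - 32)/(u - 1)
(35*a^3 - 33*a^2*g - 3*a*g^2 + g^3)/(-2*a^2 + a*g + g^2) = (-35*a^2 - 2*a*g + g^2)/(2*a + g)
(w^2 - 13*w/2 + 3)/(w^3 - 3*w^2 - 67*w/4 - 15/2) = 2*(2*w - 1)/(4*w^2 + 12*w + 5)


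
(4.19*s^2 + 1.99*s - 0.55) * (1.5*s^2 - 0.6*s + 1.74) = 6.285*s^4 + 0.471*s^3 + 5.2716*s^2 + 3.7926*s - 0.957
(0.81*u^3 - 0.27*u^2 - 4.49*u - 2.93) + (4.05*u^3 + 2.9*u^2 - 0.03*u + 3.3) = 4.86*u^3 + 2.63*u^2 - 4.52*u + 0.37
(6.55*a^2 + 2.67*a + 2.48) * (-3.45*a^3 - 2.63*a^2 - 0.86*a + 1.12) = -22.5975*a^5 - 26.438*a^4 - 21.2111*a^3 - 1.4826*a^2 + 0.8576*a + 2.7776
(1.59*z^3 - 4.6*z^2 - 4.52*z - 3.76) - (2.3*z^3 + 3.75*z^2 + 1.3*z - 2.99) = -0.71*z^3 - 8.35*z^2 - 5.82*z - 0.77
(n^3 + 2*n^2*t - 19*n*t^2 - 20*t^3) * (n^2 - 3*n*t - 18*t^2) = n^5 - n^4*t - 43*n^3*t^2 + n^2*t^3 + 402*n*t^4 + 360*t^5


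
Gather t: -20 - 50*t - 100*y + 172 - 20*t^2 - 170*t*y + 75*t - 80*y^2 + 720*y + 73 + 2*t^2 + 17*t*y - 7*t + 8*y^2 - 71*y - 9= -18*t^2 + t*(18 - 153*y) - 72*y^2 + 549*y + 216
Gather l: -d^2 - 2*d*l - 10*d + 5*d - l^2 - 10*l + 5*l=-d^2 - 5*d - l^2 + l*(-2*d - 5)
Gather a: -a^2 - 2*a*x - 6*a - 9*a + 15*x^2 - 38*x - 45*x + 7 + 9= -a^2 + a*(-2*x - 15) + 15*x^2 - 83*x + 16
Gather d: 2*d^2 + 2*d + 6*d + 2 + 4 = 2*d^2 + 8*d + 6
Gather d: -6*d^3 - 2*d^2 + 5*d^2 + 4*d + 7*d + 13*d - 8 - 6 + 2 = -6*d^3 + 3*d^2 + 24*d - 12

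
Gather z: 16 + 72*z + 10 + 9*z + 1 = 81*z + 27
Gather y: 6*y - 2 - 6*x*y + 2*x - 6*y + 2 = -6*x*y + 2*x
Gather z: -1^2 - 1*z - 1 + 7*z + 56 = 6*z + 54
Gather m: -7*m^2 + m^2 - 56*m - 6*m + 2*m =-6*m^2 - 60*m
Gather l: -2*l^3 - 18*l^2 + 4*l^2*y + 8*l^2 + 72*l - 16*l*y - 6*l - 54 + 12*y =-2*l^3 + l^2*(4*y - 10) + l*(66 - 16*y) + 12*y - 54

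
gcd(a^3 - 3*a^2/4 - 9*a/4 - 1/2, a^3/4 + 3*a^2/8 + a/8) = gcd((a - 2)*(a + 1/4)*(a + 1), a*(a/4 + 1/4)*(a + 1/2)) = a + 1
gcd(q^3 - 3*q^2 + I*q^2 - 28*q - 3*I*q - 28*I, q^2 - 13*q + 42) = q - 7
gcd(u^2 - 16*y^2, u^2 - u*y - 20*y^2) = u + 4*y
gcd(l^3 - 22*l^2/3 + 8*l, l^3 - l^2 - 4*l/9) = l^2 - 4*l/3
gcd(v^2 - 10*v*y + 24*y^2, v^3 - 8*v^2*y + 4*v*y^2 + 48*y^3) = v^2 - 10*v*y + 24*y^2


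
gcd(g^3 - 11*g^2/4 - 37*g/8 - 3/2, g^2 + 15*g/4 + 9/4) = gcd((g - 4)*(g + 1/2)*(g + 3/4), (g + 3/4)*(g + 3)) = g + 3/4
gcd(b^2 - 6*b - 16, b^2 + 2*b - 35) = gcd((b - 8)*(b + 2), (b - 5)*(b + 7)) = 1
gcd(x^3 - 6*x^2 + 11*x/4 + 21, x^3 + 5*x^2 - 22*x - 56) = x - 4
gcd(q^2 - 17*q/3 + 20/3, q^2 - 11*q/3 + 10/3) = q - 5/3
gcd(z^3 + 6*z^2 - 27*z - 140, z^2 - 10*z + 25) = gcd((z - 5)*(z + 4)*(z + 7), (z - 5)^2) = z - 5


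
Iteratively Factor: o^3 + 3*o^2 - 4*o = (o)*(o^2 + 3*o - 4) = o*(o + 4)*(o - 1)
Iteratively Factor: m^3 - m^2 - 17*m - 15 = (m - 5)*(m^2 + 4*m + 3) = (m - 5)*(m + 3)*(m + 1)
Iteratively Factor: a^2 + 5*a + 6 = (a + 3)*(a + 2)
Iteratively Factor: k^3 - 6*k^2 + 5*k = (k - 5)*(k^2 - k) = (k - 5)*(k - 1)*(k)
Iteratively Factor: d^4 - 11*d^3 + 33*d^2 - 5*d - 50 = (d + 1)*(d^3 - 12*d^2 + 45*d - 50) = (d - 5)*(d + 1)*(d^2 - 7*d + 10) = (d - 5)*(d - 2)*(d + 1)*(d - 5)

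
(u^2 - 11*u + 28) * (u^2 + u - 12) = u^4 - 10*u^3 + 5*u^2 + 160*u - 336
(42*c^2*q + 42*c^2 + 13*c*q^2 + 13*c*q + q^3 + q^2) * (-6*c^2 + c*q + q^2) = -252*c^4*q - 252*c^4 - 36*c^3*q^2 - 36*c^3*q + 49*c^2*q^3 + 49*c^2*q^2 + 14*c*q^4 + 14*c*q^3 + q^5 + q^4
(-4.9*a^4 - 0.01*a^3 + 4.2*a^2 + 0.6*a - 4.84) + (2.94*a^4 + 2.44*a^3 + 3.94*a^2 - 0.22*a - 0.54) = -1.96*a^4 + 2.43*a^3 + 8.14*a^2 + 0.38*a - 5.38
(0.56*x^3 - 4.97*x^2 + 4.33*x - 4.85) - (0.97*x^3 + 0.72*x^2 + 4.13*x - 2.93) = -0.41*x^3 - 5.69*x^2 + 0.2*x - 1.92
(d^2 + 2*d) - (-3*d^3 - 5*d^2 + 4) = 3*d^3 + 6*d^2 + 2*d - 4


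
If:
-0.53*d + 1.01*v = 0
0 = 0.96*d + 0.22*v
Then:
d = 0.00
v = 0.00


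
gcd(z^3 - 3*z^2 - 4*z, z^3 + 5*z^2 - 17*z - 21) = z + 1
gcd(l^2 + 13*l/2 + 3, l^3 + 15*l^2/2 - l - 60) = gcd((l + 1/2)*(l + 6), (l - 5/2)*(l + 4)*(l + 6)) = l + 6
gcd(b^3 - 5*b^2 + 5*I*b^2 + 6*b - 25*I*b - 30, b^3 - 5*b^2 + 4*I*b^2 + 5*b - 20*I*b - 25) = b^2 + b*(-5 - I) + 5*I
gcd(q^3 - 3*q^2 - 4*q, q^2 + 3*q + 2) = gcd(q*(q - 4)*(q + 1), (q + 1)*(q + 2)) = q + 1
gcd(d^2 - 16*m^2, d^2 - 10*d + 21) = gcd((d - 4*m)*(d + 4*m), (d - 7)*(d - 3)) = 1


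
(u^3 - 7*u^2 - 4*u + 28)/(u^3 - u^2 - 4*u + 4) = (u - 7)/(u - 1)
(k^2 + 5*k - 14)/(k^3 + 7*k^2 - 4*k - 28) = 1/(k + 2)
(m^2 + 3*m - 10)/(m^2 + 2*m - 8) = (m + 5)/(m + 4)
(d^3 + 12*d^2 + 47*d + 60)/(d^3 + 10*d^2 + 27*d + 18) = (d^2 + 9*d + 20)/(d^2 + 7*d + 6)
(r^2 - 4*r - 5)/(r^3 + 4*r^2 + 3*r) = (r - 5)/(r*(r + 3))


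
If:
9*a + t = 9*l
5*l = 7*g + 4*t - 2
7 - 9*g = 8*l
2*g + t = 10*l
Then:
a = 433/2907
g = 229/323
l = 25/323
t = -208/323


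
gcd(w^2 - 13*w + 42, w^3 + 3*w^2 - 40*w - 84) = w - 6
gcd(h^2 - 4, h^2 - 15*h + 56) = 1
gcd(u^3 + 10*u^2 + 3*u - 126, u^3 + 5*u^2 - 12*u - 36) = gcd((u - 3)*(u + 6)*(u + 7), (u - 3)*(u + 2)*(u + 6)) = u^2 + 3*u - 18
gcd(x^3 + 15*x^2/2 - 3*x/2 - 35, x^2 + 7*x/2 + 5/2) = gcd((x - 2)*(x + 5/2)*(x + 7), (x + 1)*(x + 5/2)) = x + 5/2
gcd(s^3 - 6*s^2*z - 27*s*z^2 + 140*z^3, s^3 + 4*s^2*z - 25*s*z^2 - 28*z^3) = -s + 4*z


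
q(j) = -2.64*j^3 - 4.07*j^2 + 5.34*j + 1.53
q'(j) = -7.92*j^2 - 8.14*j + 5.34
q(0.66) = 2.52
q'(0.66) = -3.48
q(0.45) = 2.87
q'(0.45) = 0.07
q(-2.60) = 6.53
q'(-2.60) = -27.04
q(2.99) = -89.46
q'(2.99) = -89.80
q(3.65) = -161.58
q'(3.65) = -129.89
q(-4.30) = 113.21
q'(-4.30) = -106.10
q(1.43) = -6.88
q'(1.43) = -22.50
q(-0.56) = -2.27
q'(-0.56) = 7.41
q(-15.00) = 7915.68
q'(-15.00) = -1654.56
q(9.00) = -2204.64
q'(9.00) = -709.44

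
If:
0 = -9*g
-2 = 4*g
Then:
No Solution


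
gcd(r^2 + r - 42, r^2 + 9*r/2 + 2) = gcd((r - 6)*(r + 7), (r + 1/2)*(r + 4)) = 1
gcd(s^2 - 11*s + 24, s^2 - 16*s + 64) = s - 8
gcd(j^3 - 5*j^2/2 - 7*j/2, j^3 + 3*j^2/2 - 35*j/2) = j^2 - 7*j/2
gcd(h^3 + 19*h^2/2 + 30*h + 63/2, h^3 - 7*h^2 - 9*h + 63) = h + 3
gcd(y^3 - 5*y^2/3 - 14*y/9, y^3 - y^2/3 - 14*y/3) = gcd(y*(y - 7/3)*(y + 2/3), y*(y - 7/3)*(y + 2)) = y^2 - 7*y/3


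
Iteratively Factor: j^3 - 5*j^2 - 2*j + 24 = (j - 4)*(j^2 - j - 6) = (j - 4)*(j + 2)*(j - 3)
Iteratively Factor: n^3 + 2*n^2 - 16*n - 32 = (n + 4)*(n^2 - 2*n - 8) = (n + 2)*(n + 4)*(n - 4)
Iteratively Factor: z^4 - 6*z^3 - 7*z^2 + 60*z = (z - 4)*(z^3 - 2*z^2 - 15*z) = (z - 5)*(z - 4)*(z^2 + 3*z) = (z - 5)*(z - 4)*(z + 3)*(z)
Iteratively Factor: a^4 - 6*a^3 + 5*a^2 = (a)*(a^3 - 6*a^2 + 5*a) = a*(a - 1)*(a^2 - 5*a) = a*(a - 5)*(a - 1)*(a)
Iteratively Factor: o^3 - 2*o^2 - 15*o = (o - 5)*(o^2 + 3*o) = (o - 5)*(o + 3)*(o)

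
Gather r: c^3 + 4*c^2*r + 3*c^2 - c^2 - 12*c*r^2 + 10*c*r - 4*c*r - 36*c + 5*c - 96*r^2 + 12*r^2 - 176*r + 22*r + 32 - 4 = c^3 + 2*c^2 - 31*c + r^2*(-12*c - 84) + r*(4*c^2 + 6*c - 154) + 28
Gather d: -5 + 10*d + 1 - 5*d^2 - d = -5*d^2 + 9*d - 4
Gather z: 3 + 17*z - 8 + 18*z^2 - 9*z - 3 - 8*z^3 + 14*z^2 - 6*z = -8*z^3 + 32*z^2 + 2*z - 8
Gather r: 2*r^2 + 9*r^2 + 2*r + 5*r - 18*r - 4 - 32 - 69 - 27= 11*r^2 - 11*r - 132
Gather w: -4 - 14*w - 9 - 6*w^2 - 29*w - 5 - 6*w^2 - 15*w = -12*w^2 - 58*w - 18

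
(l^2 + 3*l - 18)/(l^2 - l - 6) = (l + 6)/(l + 2)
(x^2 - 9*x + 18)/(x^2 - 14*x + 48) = (x - 3)/(x - 8)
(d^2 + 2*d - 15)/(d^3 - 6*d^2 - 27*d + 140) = (d - 3)/(d^2 - 11*d + 28)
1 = 1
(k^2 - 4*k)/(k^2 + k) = (k - 4)/(k + 1)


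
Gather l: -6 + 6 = 0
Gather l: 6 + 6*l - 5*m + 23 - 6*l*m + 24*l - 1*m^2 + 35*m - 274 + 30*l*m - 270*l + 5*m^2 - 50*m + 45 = l*(24*m - 240) + 4*m^2 - 20*m - 200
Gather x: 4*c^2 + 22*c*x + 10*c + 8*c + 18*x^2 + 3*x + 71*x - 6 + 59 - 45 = 4*c^2 + 18*c + 18*x^2 + x*(22*c + 74) + 8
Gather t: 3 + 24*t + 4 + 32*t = 56*t + 7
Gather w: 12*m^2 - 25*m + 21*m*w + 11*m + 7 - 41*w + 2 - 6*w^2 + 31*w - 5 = 12*m^2 - 14*m - 6*w^2 + w*(21*m - 10) + 4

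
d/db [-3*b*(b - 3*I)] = -6*b + 9*I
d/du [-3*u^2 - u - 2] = -6*u - 1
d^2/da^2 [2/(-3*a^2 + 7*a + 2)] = 4*(-9*a^2 + 21*a + (6*a - 7)^2 + 6)/(-3*a^2 + 7*a + 2)^3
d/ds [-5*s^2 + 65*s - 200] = 65 - 10*s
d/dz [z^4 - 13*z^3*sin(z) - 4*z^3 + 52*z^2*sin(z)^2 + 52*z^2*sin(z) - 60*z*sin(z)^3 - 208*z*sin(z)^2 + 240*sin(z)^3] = -13*z^3*cos(z) + 4*z^3 - 39*z^2*sin(z) + 52*z^2*sin(2*z) + 52*z^2*cos(z) - 12*z^2 - 180*z*sin(z)^2*cos(z) + 104*z*sin(z)^2 + 104*z*sin(z) - 208*z*sin(2*z) - 60*sin(z)^3 + 720*sin(z)^2*cos(z) - 208*sin(z)^2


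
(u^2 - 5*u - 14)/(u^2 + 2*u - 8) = (u^2 - 5*u - 14)/(u^2 + 2*u - 8)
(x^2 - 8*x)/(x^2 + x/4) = 4*(x - 8)/(4*x + 1)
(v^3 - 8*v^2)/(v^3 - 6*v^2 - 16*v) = v/(v + 2)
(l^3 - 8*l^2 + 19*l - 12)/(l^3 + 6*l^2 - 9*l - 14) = (l^3 - 8*l^2 + 19*l - 12)/(l^3 + 6*l^2 - 9*l - 14)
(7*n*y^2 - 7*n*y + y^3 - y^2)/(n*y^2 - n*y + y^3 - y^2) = (7*n + y)/(n + y)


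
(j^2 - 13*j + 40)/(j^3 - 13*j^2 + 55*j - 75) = (j - 8)/(j^2 - 8*j + 15)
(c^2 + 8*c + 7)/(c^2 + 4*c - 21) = (c + 1)/(c - 3)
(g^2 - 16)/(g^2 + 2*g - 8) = (g - 4)/(g - 2)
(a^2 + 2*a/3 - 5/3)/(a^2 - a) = (a + 5/3)/a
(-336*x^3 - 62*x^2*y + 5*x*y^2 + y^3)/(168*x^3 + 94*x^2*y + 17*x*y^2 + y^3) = (-8*x + y)/(4*x + y)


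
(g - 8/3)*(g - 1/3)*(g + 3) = g^3 - 73*g/9 + 8/3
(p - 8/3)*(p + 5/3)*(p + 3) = p^3 + 2*p^2 - 67*p/9 - 40/3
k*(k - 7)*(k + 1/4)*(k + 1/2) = k^4 - 25*k^3/4 - 41*k^2/8 - 7*k/8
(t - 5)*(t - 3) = t^2 - 8*t + 15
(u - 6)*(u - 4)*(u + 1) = u^3 - 9*u^2 + 14*u + 24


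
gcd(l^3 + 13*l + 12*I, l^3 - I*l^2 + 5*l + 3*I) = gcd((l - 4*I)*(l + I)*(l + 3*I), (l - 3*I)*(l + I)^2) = l + I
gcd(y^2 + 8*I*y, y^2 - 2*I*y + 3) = 1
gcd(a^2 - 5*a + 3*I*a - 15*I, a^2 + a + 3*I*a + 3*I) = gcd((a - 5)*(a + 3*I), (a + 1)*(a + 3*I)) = a + 3*I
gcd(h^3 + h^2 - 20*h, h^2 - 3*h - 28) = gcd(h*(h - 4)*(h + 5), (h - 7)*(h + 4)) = 1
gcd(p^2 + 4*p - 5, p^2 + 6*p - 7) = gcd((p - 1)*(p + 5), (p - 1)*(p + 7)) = p - 1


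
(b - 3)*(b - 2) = b^2 - 5*b + 6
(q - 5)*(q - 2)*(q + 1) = q^3 - 6*q^2 + 3*q + 10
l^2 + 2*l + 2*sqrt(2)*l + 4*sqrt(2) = (l + 2)*(l + 2*sqrt(2))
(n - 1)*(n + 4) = n^2 + 3*n - 4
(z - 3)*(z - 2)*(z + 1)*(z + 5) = z^4 + z^3 - 19*z^2 + 11*z + 30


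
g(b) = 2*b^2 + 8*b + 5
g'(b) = 4*b + 8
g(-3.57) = 1.93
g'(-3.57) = -6.28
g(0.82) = 12.90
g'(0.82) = 11.28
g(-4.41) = 8.62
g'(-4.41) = -9.64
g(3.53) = 58.16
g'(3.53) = 22.12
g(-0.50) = 1.50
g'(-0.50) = 6.00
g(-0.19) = 3.55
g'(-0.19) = 7.24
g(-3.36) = 0.70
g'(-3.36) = -5.44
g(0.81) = 12.79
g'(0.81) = 11.24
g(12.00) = 389.00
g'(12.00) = 56.00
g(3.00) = 47.00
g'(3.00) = 20.00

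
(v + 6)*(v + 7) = v^2 + 13*v + 42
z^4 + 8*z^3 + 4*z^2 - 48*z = z*(z - 2)*(z + 4)*(z + 6)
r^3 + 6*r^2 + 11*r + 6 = (r + 1)*(r + 2)*(r + 3)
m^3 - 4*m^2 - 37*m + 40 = (m - 8)*(m - 1)*(m + 5)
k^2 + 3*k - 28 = (k - 4)*(k + 7)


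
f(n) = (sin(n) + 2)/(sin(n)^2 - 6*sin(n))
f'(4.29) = -0.15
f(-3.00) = 2.14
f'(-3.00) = -16.54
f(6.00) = 0.98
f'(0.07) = 67.93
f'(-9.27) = -13.82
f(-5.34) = -0.67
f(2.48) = -0.79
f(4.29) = 0.17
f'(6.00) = 4.07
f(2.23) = -0.68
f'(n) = (-2*sin(n)*cos(n) + 6*cos(n))*(sin(n) + 2)/(sin(n)^2 - 6*sin(n))^2 + cos(n)/(sin(n)^2 - 6*sin(n))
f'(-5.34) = 0.27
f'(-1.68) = -0.03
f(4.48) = 0.15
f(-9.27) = 1.95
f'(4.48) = -0.07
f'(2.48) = -0.66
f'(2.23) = -0.30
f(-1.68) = 0.14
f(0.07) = -4.99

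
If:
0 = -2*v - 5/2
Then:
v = -5/4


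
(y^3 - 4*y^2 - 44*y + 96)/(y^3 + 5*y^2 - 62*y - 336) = (y - 2)/(y + 7)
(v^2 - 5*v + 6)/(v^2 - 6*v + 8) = (v - 3)/(v - 4)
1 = 1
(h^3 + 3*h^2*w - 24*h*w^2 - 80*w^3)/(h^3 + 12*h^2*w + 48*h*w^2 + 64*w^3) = (h - 5*w)/(h + 4*w)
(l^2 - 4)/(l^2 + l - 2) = (l - 2)/(l - 1)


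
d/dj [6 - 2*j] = -2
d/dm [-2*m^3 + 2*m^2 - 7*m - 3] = -6*m^2 + 4*m - 7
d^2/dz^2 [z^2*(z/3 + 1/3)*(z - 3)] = 4*z^2 - 4*z - 2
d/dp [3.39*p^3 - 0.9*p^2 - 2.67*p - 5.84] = 10.17*p^2 - 1.8*p - 2.67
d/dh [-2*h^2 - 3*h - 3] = -4*h - 3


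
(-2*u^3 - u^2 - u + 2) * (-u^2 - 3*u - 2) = 2*u^5 + 7*u^4 + 8*u^3 + 3*u^2 - 4*u - 4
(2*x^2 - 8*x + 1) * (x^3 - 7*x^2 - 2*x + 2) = 2*x^5 - 22*x^4 + 53*x^3 + 13*x^2 - 18*x + 2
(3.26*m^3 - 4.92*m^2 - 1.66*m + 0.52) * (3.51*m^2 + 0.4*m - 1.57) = 11.4426*m^5 - 15.9652*m^4 - 12.9128*m^3 + 8.8856*m^2 + 2.8142*m - 0.8164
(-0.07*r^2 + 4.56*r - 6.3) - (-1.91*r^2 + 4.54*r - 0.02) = 1.84*r^2 + 0.0199999999999996*r - 6.28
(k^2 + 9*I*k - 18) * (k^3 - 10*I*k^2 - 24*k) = k^5 - I*k^4 + 48*k^3 - 36*I*k^2 + 432*k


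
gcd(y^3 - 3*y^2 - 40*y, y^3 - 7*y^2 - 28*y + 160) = y^2 - 3*y - 40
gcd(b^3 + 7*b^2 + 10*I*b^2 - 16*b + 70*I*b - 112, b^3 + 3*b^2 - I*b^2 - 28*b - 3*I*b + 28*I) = b + 7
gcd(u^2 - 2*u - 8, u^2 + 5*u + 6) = u + 2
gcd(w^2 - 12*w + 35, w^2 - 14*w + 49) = w - 7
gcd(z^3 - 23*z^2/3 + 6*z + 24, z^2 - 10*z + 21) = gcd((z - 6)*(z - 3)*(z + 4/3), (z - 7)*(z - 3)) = z - 3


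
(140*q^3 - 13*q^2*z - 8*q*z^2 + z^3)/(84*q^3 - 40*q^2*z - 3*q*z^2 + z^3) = (-20*q^2 - q*z + z^2)/(-12*q^2 + 4*q*z + z^2)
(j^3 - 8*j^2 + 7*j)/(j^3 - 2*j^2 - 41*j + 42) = j/(j + 6)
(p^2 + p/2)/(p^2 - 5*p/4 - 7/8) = 4*p/(4*p - 7)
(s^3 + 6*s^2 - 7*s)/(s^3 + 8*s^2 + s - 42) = s*(s - 1)/(s^2 + s - 6)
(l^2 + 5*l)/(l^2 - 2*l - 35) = l/(l - 7)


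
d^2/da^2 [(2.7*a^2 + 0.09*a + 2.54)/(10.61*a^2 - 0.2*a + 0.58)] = (4.54747350886464e-13*a^4 + 31.721778*a^3 + 1615.907244*a^2 - 35.662332*a - 29.220664)/(1194.389981*a^6 - 67.54326*a^5 + 197.148654*a^4 - 7.39256*a^3 + 10.777212*a^2 - 0.20184*a + 0.195112)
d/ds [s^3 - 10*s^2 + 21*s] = 3*s^2 - 20*s + 21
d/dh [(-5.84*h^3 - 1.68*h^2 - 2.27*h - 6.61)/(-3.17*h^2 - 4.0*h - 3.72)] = (18.5128*h^4 + 46.72*h^3 + 64.6985*h^2 - 29.4082*h - 17.9956)/(10.0489*h^4 + 25.36*h^3 + 39.5848*h^2 + 29.76*h + 13.8384)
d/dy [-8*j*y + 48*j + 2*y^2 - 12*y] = -8*j + 4*y - 12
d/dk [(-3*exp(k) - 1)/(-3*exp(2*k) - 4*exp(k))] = (-9*exp(2*k) - 6*exp(k) - 4)*exp(-k)/(9*exp(2*k) + 24*exp(k) + 16)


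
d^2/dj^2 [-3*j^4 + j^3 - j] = 6*j*(1 - 6*j)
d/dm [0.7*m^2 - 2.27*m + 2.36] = 1.4*m - 2.27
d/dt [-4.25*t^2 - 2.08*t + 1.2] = -8.5*t - 2.08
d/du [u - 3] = 1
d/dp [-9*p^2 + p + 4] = 1 - 18*p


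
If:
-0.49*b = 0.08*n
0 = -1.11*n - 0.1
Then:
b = 0.01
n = -0.09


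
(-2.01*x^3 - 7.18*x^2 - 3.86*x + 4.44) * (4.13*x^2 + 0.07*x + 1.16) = -8.3013*x^5 - 29.7941*x^4 - 18.776*x^3 + 9.7382*x^2 - 4.1668*x + 5.1504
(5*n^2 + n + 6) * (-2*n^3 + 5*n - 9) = -10*n^5 - 2*n^4 + 13*n^3 - 40*n^2 + 21*n - 54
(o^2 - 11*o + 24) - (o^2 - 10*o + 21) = 3 - o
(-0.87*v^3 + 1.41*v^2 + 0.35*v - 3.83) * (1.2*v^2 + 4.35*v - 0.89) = -1.044*v^5 - 2.0925*v^4 + 7.3278*v^3 - 4.3284*v^2 - 16.972*v + 3.4087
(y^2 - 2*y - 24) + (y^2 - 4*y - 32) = 2*y^2 - 6*y - 56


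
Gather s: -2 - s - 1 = -s - 3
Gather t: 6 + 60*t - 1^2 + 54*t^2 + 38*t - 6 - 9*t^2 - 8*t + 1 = 45*t^2 + 90*t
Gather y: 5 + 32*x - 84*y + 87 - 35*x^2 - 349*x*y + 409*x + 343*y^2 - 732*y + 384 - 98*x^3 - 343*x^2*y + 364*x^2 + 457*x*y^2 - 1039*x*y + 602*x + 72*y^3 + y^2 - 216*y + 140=-98*x^3 + 329*x^2 + 1043*x + 72*y^3 + y^2*(457*x + 344) + y*(-343*x^2 - 1388*x - 1032) + 616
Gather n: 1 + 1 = 2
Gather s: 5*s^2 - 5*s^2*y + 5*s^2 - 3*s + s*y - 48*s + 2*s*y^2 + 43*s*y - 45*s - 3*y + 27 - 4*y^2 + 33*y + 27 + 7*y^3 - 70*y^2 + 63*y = s^2*(10 - 5*y) + s*(2*y^2 + 44*y - 96) + 7*y^3 - 74*y^2 + 93*y + 54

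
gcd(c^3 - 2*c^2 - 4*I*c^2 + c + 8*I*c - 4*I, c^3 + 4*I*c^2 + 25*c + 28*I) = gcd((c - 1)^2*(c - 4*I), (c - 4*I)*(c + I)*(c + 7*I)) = c - 4*I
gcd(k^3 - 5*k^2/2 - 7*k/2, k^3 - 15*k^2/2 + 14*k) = k^2 - 7*k/2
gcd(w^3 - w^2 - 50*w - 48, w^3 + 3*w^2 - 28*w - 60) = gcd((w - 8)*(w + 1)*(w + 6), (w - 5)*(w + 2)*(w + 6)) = w + 6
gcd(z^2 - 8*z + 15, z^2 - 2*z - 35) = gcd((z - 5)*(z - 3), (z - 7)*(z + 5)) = 1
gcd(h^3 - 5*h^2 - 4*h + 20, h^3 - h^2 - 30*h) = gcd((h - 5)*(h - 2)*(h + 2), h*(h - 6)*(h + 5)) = 1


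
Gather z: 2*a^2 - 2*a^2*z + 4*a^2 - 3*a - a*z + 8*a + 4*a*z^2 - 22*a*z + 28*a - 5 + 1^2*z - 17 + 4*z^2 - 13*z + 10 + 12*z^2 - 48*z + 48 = 6*a^2 + 33*a + z^2*(4*a + 16) + z*(-2*a^2 - 23*a - 60) + 36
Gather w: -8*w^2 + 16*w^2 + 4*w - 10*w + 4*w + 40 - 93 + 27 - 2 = 8*w^2 - 2*w - 28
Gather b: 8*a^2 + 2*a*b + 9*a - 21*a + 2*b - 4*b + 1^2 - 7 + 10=8*a^2 - 12*a + b*(2*a - 2) + 4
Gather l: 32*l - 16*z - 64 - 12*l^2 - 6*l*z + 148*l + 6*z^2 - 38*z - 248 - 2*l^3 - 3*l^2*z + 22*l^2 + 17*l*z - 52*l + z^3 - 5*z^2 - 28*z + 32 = -2*l^3 + l^2*(10 - 3*z) + l*(11*z + 128) + z^3 + z^2 - 82*z - 280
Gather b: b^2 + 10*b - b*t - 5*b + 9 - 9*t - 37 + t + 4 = b^2 + b*(5 - t) - 8*t - 24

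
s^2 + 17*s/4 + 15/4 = (s + 5/4)*(s + 3)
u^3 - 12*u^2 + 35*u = u*(u - 7)*(u - 5)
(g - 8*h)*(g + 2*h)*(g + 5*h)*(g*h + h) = g^4*h - g^3*h^2 + g^3*h - 46*g^2*h^3 - g^2*h^2 - 80*g*h^4 - 46*g*h^3 - 80*h^4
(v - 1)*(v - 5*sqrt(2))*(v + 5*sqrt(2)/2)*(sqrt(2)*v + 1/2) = sqrt(2)*v^4 - 9*v^3/2 - sqrt(2)*v^3 - 105*sqrt(2)*v^2/4 + 9*v^2/2 - 25*v/2 + 105*sqrt(2)*v/4 + 25/2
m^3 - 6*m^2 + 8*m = m*(m - 4)*(m - 2)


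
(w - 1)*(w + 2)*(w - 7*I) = w^3 + w^2 - 7*I*w^2 - 2*w - 7*I*w + 14*I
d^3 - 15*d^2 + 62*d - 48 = (d - 8)*(d - 6)*(d - 1)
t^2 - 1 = (t - 1)*(t + 1)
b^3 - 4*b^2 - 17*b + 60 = (b - 5)*(b - 3)*(b + 4)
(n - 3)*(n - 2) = n^2 - 5*n + 6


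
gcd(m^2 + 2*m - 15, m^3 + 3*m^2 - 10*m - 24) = m - 3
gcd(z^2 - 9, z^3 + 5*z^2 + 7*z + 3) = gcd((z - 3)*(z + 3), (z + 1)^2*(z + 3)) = z + 3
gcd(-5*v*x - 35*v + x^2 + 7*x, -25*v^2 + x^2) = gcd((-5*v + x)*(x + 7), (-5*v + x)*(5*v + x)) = -5*v + x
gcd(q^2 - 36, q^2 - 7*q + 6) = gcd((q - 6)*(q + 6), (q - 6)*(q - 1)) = q - 6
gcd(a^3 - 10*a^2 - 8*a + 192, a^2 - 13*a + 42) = a - 6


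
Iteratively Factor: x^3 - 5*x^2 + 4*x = (x)*(x^2 - 5*x + 4) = x*(x - 1)*(x - 4)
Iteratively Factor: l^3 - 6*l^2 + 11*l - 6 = (l - 1)*(l^2 - 5*l + 6) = (l - 2)*(l - 1)*(l - 3)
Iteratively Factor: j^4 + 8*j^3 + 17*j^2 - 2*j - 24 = (j + 2)*(j^3 + 6*j^2 + 5*j - 12) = (j + 2)*(j + 3)*(j^2 + 3*j - 4) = (j + 2)*(j + 3)*(j + 4)*(j - 1)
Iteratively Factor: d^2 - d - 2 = (d + 1)*(d - 2)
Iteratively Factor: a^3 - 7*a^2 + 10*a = (a - 2)*(a^2 - 5*a) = (a - 5)*(a - 2)*(a)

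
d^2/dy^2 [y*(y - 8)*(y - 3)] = 6*y - 22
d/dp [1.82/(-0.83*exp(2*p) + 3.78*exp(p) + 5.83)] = (3.0212*exp(p) - 6.8796)*exp(p)/(-0.83*exp(2*p) + 3.78*exp(p) + 5.83)^2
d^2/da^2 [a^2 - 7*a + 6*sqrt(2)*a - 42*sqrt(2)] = 2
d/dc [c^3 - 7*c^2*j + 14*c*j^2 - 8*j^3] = 3*c^2 - 14*c*j + 14*j^2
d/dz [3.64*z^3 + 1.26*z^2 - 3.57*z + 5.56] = 10.92*z^2 + 2.52*z - 3.57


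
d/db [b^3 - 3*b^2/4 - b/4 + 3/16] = 3*b^2 - 3*b/2 - 1/4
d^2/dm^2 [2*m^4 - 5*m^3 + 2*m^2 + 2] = 24*m^2 - 30*m + 4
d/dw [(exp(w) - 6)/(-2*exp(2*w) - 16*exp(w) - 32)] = (exp(w) - 16)*exp(w)/(2*(exp(3*w) + 12*exp(2*w) + 48*exp(w) + 64))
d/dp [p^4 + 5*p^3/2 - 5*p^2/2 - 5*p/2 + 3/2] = 4*p^3 + 15*p^2/2 - 5*p - 5/2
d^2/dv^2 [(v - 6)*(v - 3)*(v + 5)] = 6*v - 8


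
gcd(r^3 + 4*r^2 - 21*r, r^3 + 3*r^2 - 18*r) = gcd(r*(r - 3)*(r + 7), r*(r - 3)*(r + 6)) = r^2 - 3*r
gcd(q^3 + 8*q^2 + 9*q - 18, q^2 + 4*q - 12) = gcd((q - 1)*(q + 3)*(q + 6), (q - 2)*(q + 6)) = q + 6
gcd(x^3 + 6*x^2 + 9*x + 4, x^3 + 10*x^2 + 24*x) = x + 4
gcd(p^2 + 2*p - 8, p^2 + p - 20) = 1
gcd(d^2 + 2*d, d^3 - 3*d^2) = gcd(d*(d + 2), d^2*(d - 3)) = d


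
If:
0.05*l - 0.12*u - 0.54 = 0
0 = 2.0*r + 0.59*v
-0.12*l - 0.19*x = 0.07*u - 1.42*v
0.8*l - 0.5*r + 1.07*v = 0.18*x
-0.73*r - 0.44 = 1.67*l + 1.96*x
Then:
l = 0.28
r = 0.08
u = -4.38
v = -0.26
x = -0.49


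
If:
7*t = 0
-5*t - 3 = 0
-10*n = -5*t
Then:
No Solution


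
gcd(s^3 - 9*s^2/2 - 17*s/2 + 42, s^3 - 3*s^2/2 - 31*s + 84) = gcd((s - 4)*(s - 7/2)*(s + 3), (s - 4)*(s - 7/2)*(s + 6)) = s^2 - 15*s/2 + 14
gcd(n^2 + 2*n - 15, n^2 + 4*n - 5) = n + 5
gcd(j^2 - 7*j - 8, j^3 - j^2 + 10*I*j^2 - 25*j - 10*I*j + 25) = 1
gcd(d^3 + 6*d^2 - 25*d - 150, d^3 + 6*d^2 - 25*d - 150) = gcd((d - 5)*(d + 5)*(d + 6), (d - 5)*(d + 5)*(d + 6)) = d^3 + 6*d^2 - 25*d - 150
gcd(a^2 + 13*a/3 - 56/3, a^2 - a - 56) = a + 7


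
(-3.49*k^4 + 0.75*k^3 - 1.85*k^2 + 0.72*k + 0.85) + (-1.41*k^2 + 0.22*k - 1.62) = -3.49*k^4 + 0.75*k^3 - 3.26*k^2 + 0.94*k - 0.77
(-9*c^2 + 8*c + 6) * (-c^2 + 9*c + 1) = 9*c^4 - 89*c^3 + 57*c^2 + 62*c + 6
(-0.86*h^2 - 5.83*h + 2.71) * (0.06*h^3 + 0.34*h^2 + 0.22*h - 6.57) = -0.0516*h^5 - 0.6422*h^4 - 2.0088*h^3 + 5.289*h^2 + 38.8993*h - 17.8047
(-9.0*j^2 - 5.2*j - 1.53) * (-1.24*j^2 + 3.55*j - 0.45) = 11.16*j^4 - 25.502*j^3 - 12.5128*j^2 - 3.0915*j + 0.6885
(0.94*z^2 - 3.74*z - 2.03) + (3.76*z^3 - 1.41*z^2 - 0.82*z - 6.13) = 3.76*z^3 - 0.47*z^2 - 4.56*z - 8.16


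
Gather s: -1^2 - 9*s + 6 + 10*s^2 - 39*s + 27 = 10*s^2 - 48*s + 32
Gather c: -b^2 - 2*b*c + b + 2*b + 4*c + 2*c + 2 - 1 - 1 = -b^2 + 3*b + c*(6 - 2*b)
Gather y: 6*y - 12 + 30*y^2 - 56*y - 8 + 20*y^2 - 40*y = 50*y^2 - 90*y - 20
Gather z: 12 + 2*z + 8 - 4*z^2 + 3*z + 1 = -4*z^2 + 5*z + 21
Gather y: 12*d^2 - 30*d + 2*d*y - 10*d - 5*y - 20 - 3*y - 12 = 12*d^2 - 40*d + y*(2*d - 8) - 32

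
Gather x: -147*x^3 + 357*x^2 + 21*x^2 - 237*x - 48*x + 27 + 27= -147*x^3 + 378*x^2 - 285*x + 54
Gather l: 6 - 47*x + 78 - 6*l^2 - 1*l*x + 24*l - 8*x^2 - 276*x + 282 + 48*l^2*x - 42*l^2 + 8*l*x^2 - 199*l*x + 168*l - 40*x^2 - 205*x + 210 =l^2*(48*x - 48) + l*(8*x^2 - 200*x + 192) - 48*x^2 - 528*x + 576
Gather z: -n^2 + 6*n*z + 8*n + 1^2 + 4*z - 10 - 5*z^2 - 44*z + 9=-n^2 + 8*n - 5*z^2 + z*(6*n - 40)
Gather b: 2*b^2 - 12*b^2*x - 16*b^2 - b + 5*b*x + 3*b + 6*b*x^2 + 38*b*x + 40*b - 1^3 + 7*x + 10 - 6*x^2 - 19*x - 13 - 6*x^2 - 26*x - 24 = b^2*(-12*x - 14) + b*(6*x^2 + 43*x + 42) - 12*x^2 - 38*x - 28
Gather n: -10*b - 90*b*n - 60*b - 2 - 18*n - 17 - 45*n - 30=-70*b + n*(-90*b - 63) - 49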